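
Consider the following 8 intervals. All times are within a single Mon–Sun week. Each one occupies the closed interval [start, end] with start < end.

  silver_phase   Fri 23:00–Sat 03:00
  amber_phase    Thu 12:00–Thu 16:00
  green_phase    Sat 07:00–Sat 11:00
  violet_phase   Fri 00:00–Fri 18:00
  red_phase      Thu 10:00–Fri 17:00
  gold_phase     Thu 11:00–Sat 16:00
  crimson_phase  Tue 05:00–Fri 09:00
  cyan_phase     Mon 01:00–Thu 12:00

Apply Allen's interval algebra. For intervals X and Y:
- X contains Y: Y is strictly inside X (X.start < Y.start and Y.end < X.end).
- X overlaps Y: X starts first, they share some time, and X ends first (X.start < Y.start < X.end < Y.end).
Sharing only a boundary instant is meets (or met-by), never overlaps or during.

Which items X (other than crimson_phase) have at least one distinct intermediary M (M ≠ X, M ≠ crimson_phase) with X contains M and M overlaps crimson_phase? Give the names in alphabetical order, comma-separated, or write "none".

none

Target crimson_phase = [Tue 05:00, Fri 09:00].
Intermediaries M with M overlaps crimson_phase: cyan_phase.
Via cyan_phase — items with X contains cyan_phase: none.
Union: none.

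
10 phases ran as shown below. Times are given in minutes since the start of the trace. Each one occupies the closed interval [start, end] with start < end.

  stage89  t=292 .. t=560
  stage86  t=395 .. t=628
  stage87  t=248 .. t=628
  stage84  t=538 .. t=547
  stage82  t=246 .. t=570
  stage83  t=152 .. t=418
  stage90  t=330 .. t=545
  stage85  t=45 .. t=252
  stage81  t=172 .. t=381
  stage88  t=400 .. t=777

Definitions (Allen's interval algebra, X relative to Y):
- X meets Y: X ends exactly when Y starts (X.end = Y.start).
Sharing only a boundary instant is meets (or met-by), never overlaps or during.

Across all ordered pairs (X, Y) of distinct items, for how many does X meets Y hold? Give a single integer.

Checking all 90 ordered pairs for relation 'meets'; matching pairs in alphabetical order:
No pair satisfies it.
Count: 0.

0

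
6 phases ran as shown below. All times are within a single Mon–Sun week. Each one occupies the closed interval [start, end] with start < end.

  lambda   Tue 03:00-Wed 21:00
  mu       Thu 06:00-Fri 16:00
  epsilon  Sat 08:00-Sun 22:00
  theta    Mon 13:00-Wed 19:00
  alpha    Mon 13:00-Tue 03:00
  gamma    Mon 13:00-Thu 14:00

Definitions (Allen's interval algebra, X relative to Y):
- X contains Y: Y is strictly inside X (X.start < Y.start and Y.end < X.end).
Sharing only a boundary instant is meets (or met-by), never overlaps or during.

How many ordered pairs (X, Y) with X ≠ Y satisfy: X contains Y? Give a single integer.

Checking all 30 ordered pairs for relation 'contains'; matching pairs in alphabetical order:
(gamma, lambda): gamma contains lambda ✓
Count: 1.

1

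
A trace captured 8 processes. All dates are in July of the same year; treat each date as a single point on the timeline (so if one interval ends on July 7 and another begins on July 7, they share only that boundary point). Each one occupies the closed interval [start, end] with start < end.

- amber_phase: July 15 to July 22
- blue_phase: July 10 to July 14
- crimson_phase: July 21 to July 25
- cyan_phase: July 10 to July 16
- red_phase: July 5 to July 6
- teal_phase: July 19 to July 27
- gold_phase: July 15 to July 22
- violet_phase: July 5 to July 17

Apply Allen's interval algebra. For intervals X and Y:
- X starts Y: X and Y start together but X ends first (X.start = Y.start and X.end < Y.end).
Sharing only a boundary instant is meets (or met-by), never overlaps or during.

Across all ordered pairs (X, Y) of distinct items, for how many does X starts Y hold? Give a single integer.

2

Checking all 56 ordered pairs for relation 'starts'; matching pairs in alphabetical order:
(blue_phase, cyan_phase): blue_phase starts cyan_phase ✓
(red_phase, violet_phase): red_phase starts violet_phase ✓
Count: 2.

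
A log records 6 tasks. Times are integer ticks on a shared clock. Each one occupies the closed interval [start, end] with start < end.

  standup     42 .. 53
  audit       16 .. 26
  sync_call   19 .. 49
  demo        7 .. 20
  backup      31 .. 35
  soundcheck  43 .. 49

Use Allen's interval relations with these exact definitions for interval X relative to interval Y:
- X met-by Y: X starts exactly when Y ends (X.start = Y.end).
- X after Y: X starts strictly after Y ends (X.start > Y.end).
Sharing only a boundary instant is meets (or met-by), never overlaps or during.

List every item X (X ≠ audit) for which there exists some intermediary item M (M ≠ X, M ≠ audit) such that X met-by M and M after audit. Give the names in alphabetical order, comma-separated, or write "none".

none

Target audit = [16, 26].
Intermediaries M with M after audit: backup, soundcheck, standup.
Via backup — items with X met-by backup: none.
Via soundcheck — items with X met-by soundcheck: none.
Via standup — items with X met-by standup: none.
Union: none.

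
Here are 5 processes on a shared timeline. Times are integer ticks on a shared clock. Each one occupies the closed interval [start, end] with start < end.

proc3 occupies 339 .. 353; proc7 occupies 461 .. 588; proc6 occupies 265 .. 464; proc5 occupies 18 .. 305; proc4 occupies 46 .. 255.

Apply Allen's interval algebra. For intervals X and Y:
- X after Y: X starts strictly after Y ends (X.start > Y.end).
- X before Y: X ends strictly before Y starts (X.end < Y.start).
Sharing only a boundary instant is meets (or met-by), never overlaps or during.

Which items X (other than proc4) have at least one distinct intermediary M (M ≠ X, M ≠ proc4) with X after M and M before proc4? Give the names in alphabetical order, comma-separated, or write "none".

Target proc4 = [46, 255].
Intermediaries M with M before proc4: none.
Union: none.

none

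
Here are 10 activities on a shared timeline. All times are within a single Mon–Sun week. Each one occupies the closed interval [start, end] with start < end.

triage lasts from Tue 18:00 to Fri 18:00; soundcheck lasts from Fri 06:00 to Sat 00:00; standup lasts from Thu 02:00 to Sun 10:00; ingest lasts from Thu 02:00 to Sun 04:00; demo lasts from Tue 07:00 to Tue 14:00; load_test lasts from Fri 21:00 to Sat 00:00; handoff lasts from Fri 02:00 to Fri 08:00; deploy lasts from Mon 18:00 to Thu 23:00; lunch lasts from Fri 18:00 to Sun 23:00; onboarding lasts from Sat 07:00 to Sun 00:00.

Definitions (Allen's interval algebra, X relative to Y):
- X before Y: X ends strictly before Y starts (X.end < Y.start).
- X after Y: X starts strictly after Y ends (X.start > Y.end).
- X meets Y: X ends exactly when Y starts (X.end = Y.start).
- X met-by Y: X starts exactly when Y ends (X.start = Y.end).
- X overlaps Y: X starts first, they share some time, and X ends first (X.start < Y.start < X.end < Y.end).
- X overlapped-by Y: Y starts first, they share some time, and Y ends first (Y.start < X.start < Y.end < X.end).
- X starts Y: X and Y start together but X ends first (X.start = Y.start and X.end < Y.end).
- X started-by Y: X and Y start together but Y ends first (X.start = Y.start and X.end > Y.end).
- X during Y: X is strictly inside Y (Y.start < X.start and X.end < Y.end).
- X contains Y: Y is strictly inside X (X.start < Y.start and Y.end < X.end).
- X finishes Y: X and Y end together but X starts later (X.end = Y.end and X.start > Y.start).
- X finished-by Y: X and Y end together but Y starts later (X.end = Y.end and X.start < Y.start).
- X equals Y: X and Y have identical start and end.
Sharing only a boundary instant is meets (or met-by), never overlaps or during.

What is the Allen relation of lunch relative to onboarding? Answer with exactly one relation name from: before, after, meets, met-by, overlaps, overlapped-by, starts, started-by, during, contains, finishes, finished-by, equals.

lunch = [Fri 18:00, Sun 23:00]; onboarding = [Sat 07:00, Sun 00:00].
Compare endpoints: lunch.start < onboarding.start, lunch.start < onboarding.end, lunch.end > onboarding.start, lunch.end > onboarding.end.
That pattern is 'contains'.

contains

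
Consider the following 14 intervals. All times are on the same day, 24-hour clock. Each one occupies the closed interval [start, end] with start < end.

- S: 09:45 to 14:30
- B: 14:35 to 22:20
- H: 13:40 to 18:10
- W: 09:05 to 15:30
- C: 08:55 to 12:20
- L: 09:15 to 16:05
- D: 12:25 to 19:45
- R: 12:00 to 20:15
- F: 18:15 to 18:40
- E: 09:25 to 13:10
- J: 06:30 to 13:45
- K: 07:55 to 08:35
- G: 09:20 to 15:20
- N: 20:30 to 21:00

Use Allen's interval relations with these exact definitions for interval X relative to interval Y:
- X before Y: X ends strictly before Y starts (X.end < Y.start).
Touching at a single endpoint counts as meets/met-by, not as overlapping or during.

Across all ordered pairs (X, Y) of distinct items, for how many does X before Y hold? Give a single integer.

Checking all 182 ordered pairs for relation 'before'; matching pairs in alphabetical order:
(C, B): C before B ✓
(C, D): C before D ✓
(C, F): C before F ✓
(C, H): C before H ✓
(C, N): C before N ✓
(D, N): D before N ✓
(E, B): E before B ✓
(E, F): E before F ✓
(E, H): E before H ✓
(E, N): E before N ✓
(F, N): F before N ✓
(G, F): G before F ✓
(G, N): G before N ✓
(H, F): H before F ✓
(H, N): H before N ✓
(J, B): J before B ✓
(J, F): J before F ✓
(J, N): J before N ✓
(K, B): K before B ✓
(K, C): K before C ✓
(K, D): K before D ✓
(K, E): K before E ✓
(K, F): K before F ✓
(K, G): K before G ✓
... plus 14 further pairs not listed.
Count: 38.

38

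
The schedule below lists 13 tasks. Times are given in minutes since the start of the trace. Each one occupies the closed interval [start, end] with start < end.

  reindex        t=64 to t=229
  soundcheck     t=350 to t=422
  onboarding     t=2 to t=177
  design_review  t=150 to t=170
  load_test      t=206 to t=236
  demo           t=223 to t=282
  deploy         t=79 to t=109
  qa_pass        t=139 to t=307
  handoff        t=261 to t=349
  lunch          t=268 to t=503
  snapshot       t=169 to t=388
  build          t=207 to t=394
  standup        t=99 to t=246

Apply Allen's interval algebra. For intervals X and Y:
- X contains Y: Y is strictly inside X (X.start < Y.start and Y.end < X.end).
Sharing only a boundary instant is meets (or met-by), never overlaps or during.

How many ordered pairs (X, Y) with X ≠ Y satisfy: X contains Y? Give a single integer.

Checking all 156 ordered pairs for relation 'contains'; matching pairs in alphabetical order:
(build, demo): build contains demo ✓
(build, handoff): build contains handoff ✓
(lunch, soundcheck): lunch contains soundcheck ✓
(onboarding, deploy): onboarding contains deploy ✓
(onboarding, design_review): onboarding contains design_review ✓
(qa_pass, demo): qa_pass contains demo ✓
(qa_pass, design_review): qa_pass contains design_review ✓
(qa_pass, load_test): qa_pass contains load_test ✓
(reindex, deploy): reindex contains deploy ✓
(reindex, design_review): reindex contains design_review ✓
(snapshot, demo): snapshot contains demo ✓
(snapshot, handoff): snapshot contains handoff ✓
(snapshot, load_test): snapshot contains load_test ✓
(standup, design_review): standup contains design_review ✓
(standup, load_test): standup contains load_test ✓
Count: 15.

15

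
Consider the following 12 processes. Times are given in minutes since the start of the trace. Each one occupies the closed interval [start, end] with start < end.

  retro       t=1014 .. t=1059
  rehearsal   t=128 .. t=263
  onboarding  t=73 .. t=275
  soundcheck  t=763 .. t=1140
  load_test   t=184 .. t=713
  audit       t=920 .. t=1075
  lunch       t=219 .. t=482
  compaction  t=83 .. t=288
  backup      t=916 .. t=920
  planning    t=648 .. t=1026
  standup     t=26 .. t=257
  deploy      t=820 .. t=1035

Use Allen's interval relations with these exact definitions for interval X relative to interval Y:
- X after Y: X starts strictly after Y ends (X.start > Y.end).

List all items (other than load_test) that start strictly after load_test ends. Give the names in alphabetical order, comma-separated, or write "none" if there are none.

audit, backup, deploy, retro, soundcheck

Target load_test = [t=184, t=713].
audit [t=920, t=1075] → after → yes.
backup [t=916, t=920] → after → yes.
compaction [t=83, t=288] → overlaps → no.
deploy [t=820, t=1035] → after → yes.
lunch [t=219, t=482] → during → no.
onboarding [t=73, t=275] → overlaps → no.
planning [t=648, t=1026] → overlapped-by → no.
rehearsal [t=128, t=263] → overlaps → no.
retro [t=1014, t=1059] → after → yes.
soundcheck [t=763, t=1140] → after → yes.
standup [t=26, t=257] → overlaps → no.
Result: audit, backup, deploy, retro, soundcheck.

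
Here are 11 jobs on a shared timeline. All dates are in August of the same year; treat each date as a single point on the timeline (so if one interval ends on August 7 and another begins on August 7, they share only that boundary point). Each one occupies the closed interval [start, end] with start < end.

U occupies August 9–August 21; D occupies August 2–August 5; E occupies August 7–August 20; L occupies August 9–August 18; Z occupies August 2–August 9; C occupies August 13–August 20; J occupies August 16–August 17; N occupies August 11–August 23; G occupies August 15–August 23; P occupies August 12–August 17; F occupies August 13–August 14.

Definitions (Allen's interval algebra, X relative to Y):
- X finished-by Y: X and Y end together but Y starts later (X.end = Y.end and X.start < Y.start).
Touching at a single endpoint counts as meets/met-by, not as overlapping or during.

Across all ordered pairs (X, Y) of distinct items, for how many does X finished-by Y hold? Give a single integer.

Checking all 110 ordered pairs for relation 'finished-by'; matching pairs in alphabetical order:
(E, C): E finished-by C ✓
(N, G): N finished-by G ✓
(P, J): P finished-by J ✓
Count: 3.

3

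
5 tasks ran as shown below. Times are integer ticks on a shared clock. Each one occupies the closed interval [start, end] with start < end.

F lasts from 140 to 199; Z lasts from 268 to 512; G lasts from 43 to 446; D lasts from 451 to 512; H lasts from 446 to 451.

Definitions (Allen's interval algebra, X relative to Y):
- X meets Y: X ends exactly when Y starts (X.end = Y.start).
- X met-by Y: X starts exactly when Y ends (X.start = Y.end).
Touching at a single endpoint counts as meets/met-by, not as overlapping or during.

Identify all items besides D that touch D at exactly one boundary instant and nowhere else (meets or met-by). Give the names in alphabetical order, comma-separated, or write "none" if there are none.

Target D = [451, 512].
F [140, 199] → before → no.
G [43, 446] → before → no.
H [446, 451] → meets → yes.
Z [268, 512] → finished-by → no.
Result: H.

H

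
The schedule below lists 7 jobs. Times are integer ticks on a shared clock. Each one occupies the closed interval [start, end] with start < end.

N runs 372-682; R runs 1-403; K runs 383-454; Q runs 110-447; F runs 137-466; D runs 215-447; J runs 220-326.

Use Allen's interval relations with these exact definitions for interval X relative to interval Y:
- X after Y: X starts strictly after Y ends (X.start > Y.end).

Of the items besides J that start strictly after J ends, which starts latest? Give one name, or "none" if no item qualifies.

Target J = [220, 326].
D [215, 447] → contains → excluded.
F [137, 466] → contains → excluded.
K [383, 454] → after → candidate.
N [372, 682] → after → candidate.
Q [110, 447] → contains → excluded.
R [1, 403] → contains → excluded.
Among candidates, latest start is 383 → K.

K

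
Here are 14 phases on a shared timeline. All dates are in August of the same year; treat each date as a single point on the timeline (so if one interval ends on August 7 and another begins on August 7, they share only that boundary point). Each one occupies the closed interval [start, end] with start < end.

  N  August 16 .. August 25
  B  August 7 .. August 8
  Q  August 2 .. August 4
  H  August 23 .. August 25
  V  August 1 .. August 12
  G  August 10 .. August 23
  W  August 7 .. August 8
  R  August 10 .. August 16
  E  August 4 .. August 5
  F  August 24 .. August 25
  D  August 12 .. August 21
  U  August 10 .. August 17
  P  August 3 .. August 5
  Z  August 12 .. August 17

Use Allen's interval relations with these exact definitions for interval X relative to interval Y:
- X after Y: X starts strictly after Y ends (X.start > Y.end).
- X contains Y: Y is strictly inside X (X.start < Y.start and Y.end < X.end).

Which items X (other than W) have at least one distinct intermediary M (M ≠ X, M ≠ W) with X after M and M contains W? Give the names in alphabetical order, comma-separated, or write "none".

Target W = [August 7, August 8].
Intermediaries M with M contains W: V.
Via V — items with X after V: F, H, N.
Union: F, H, N.

F, H, N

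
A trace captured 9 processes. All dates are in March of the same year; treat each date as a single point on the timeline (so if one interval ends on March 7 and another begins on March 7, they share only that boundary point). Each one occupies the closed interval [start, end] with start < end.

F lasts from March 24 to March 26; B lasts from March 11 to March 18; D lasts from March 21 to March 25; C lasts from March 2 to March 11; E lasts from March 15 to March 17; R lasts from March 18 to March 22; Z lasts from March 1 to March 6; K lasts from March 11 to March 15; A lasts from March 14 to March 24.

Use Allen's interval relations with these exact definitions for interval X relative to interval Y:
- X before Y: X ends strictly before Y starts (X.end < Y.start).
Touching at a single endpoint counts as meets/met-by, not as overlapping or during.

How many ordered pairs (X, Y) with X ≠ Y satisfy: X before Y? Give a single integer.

Checking all 72 ordered pairs for relation 'before'; matching pairs in alphabetical order:
(B, D): B before D ✓
(B, F): B before F ✓
(C, A): C before A ✓
(C, D): C before D ✓
(C, E): C before E ✓
(C, F): C before F ✓
(C, R): C before R ✓
(E, D): E before D ✓
(E, F): E before F ✓
(E, R): E before R ✓
(K, D): K before D ✓
(K, F): K before F ✓
(K, R): K before R ✓
(R, F): R before F ✓
(Z, A): Z before A ✓
(Z, B): Z before B ✓
(Z, D): Z before D ✓
(Z, E): Z before E ✓
(Z, F): Z before F ✓
(Z, K): Z before K ✓
(Z, R): Z before R ✓
Count: 21.

21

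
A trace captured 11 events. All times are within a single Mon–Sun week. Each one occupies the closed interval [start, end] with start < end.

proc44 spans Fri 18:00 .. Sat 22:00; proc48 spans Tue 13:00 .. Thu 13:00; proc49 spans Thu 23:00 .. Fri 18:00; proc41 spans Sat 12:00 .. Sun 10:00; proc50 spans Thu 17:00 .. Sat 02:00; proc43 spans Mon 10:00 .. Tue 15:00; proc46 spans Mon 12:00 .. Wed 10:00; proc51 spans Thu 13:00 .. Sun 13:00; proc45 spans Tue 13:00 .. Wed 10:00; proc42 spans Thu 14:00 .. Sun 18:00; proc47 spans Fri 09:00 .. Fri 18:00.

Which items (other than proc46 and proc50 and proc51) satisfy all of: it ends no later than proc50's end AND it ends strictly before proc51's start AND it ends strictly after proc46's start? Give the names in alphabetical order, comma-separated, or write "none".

Conditions: its end is no later than proc50's end (X.end <= Sat 02:00) AND its end is strictly before proc51's start (X.end < Thu 13:00) AND its end is strictly after proc46's start (X.end > Mon 12:00).
proc41: end Sun 10:00 <= Sat 02:00? ✗; end Sun 10:00 < Thu 13:00? ✗; end Sun 10:00 > Mon 12:00? ✓ → no.
proc42: end Sun 18:00 <= Sat 02:00? ✗; end Sun 18:00 < Thu 13:00? ✗; end Sun 18:00 > Mon 12:00? ✓ → no.
proc43: end Tue 15:00 <= Sat 02:00? ✓; end Tue 15:00 < Thu 13:00? ✓; end Tue 15:00 > Mon 12:00? ✓ → yes.
proc44: end Sat 22:00 <= Sat 02:00? ✗; end Sat 22:00 < Thu 13:00? ✗; end Sat 22:00 > Mon 12:00? ✓ → no.
proc45: end Wed 10:00 <= Sat 02:00? ✓; end Wed 10:00 < Thu 13:00? ✓; end Wed 10:00 > Mon 12:00? ✓ → yes.
proc47: end Fri 18:00 <= Sat 02:00? ✓; end Fri 18:00 < Thu 13:00? ✗; end Fri 18:00 > Mon 12:00? ✓ → no.
proc48: end Thu 13:00 <= Sat 02:00? ✓; end Thu 13:00 < Thu 13:00? ✗; end Thu 13:00 > Mon 12:00? ✓ → no.
proc49: end Fri 18:00 <= Sat 02:00? ✓; end Fri 18:00 < Thu 13:00? ✗; end Fri 18:00 > Mon 12:00? ✓ → no.
Result: proc43, proc45.

proc43, proc45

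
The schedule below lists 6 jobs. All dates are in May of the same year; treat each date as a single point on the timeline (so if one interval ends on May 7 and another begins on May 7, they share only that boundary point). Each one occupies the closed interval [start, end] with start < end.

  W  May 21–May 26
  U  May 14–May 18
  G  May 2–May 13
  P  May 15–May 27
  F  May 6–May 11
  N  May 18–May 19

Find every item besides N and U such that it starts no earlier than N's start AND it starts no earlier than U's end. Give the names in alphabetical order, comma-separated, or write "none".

Conditions: its start is no earlier than N's start (X.start >= May 18) AND its start is no earlier than U's end (X.start >= May 18).
F: start May 6 >= May 18? ✗; start May 6 >= May 18? ✗ → no.
G: start May 2 >= May 18? ✗; start May 2 >= May 18? ✗ → no.
P: start May 15 >= May 18? ✗; start May 15 >= May 18? ✗ → no.
W: start May 21 >= May 18? ✓; start May 21 >= May 18? ✓ → yes.
Result: W.

W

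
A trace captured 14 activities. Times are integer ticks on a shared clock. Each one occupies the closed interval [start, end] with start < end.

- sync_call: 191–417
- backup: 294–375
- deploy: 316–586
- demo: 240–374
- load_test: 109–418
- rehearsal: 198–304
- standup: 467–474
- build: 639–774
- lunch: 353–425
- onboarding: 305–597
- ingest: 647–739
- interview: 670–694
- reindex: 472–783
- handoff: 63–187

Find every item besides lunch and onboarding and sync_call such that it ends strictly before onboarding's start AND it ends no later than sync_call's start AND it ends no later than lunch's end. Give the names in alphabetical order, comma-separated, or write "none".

handoff

Conditions: its end is strictly before onboarding's start (X.end < 305) AND its end is no later than sync_call's start (X.end <= 191) AND its end is no later than lunch's end (X.end <= 425).
backup: end 375 < 305? ✗; end 375 <= 191? ✗; end 375 <= 425? ✓ → no.
build: end 774 < 305? ✗; end 774 <= 191? ✗; end 774 <= 425? ✗ → no.
demo: end 374 < 305? ✗; end 374 <= 191? ✗; end 374 <= 425? ✓ → no.
deploy: end 586 < 305? ✗; end 586 <= 191? ✗; end 586 <= 425? ✗ → no.
handoff: end 187 < 305? ✓; end 187 <= 191? ✓; end 187 <= 425? ✓ → yes.
ingest: end 739 < 305? ✗; end 739 <= 191? ✗; end 739 <= 425? ✗ → no.
interview: end 694 < 305? ✗; end 694 <= 191? ✗; end 694 <= 425? ✗ → no.
load_test: end 418 < 305? ✗; end 418 <= 191? ✗; end 418 <= 425? ✓ → no.
rehearsal: end 304 < 305? ✓; end 304 <= 191? ✗; end 304 <= 425? ✓ → no.
reindex: end 783 < 305? ✗; end 783 <= 191? ✗; end 783 <= 425? ✗ → no.
standup: end 474 < 305? ✗; end 474 <= 191? ✗; end 474 <= 425? ✗ → no.
Result: handoff.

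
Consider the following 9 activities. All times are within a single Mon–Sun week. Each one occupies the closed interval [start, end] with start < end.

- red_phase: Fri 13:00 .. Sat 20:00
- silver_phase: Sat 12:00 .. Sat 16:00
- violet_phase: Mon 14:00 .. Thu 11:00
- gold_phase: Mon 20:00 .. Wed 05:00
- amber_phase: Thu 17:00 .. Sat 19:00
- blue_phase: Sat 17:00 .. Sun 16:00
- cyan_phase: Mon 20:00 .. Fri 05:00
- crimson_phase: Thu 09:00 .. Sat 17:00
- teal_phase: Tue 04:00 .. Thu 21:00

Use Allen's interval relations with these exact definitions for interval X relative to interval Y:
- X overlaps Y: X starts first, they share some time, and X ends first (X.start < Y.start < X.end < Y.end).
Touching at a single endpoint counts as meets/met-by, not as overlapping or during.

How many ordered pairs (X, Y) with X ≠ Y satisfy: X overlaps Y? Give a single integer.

13

Checking all 72 ordered pairs for relation 'overlaps'; matching pairs in alphabetical order:
(amber_phase, blue_phase): amber_phase overlaps blue_phase ✓
(amber_phase, red_phase): amber_phase overlaps red_phase ✓
(crimson_phase, amber_phase): crimson_phase overlaps amber_phase ✓
(crimson_phase, red_phase): crimson_phase overlaps red_phase ✓
(cyan_phase, amber_phase): cyan_phase overlaps amber_phase ✓
(cyan_phase, crimson_phase): cyan_phase overlaps crimson_phase ✓
(gold_phase, teal_phase): gold_phase overlaps teal_phase ✓
(red_phase, blue_phase): red_phase overlaps blue_phase ✓
(teal_phase, amber_phase): teal_phase overlaps amber_phase ✓
(teal_phase, crimson_phase): teal_phase overlaps crimson_phase ✓
(violet_phase, crimson_phase): violet_phase overlaps crimson_phase ✓
(violet_phase, cyan_phase): violet_phase overlaps cyan_phase ✓
(violet_phase, teal_phase): violet_phase overlaps teal_phase ✓
Count: 13.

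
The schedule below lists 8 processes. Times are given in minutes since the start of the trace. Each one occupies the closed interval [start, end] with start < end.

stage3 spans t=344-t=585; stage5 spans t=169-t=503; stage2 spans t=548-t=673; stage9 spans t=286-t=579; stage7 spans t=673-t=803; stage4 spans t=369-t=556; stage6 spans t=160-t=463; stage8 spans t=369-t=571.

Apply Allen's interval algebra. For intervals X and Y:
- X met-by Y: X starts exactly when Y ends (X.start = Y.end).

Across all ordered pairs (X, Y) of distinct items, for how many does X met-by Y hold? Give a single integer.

1

Checking all 56 ordered pairs for relation 'met-by'; matching pairs in alphabetical order:
(stage7, stage2): stage7 met-by stage2 ✓
Count: 1.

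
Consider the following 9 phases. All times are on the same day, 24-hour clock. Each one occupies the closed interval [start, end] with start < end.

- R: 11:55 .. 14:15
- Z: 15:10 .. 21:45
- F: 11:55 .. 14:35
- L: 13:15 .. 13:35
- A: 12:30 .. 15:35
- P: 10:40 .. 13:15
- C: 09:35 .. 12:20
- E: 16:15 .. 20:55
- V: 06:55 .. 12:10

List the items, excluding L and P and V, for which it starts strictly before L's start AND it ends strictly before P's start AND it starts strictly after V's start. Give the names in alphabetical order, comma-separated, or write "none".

Conditions: its start is strictly before L's start (X.start < 13:15) AND its end is strictly before P's start (X.end < 10:40) AND its start is strictly after V's start (X.start > 06:55).
A: start 12:30 < 13:15? ✓; end 15:35 < 10:40? ✗; start 12:30 > 06:55? ✓ → no.
C: start 09:35 < 13:15? ✓; end 12:20 < 10:40? ✗; start 09:35 > 06:55? ✓ → no.
E: start 16:15 < 13:15? ✗; end 20:55 < 10:40? ✗; start 16:15 > 06:55? ✓ → no.
F: start 11:55 < 13:15? ✓; end 14:35 < 10:40? ✗; start 11:55 > 06:55? ✓ → no.
R: start 11:55 < 13:15? ✓; end 14:15 < 10:40? ✗; start 11:55 > 06:55? ✓ → no.
Z: start 15:10 < 13:15? ✗; end 21:45 < 10:40? ✗; start 15:10 > 06:55? ✓ → no.
Result: none.

none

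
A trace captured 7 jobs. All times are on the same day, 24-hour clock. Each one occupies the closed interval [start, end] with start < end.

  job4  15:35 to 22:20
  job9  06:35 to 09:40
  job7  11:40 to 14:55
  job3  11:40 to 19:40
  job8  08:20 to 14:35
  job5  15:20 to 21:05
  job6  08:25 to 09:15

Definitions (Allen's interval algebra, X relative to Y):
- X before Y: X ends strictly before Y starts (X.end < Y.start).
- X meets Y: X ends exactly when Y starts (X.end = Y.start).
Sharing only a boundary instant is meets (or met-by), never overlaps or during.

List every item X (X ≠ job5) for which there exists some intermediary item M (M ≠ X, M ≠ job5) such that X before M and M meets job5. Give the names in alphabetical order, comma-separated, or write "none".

Target job5 = [15:20, 21:05].
Intermediaries M with M meets job5: none.
Union: none.

none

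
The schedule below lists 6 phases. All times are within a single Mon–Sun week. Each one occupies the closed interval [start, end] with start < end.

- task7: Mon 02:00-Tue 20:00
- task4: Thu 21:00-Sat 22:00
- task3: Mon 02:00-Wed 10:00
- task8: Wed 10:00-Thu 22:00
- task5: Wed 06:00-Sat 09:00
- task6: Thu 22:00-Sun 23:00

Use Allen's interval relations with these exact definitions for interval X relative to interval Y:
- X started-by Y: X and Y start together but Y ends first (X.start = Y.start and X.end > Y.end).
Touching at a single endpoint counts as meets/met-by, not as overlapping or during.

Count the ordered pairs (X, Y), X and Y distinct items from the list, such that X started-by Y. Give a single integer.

Checking all 30 ordered pairs for relation 'started-by'; matching pairs in alphabetical order:
(task3, task7): task3 started-by task7 ✓
Count: 1.

1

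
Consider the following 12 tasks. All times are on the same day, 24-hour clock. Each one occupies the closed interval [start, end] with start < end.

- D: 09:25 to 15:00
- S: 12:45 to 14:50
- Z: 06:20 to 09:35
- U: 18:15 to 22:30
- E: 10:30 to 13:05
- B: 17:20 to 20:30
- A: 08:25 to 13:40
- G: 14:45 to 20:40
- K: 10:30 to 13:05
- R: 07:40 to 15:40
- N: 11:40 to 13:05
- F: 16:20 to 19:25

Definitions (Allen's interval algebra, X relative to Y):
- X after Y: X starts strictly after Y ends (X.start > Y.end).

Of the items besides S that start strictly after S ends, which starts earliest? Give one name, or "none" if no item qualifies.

Target S = [12:45, 14:50].
A [08:25, 13:40] → overlaps → excluded.
B [17:20, 20:30] → after → candidate.
D [09:25, 15:00] → contains → excluded.
E [10:30, 13:05] → overlaps → excluded.
F [16:20, 19:25] → after → candidate.
G [14:45, 20:40] → overlapped-by → excluded.
K [10:30, 13:05] → overlaps → excluded.
N [11:40, 13:05] → overlaps → excluded.
R [07:40, 15:40] → contains → excluded.
U [18:15, 22:30] → after → candidate.
Z [06:20, 09:35] → before → excluded.
Among candidates, earliest start is 16:20 → F.

F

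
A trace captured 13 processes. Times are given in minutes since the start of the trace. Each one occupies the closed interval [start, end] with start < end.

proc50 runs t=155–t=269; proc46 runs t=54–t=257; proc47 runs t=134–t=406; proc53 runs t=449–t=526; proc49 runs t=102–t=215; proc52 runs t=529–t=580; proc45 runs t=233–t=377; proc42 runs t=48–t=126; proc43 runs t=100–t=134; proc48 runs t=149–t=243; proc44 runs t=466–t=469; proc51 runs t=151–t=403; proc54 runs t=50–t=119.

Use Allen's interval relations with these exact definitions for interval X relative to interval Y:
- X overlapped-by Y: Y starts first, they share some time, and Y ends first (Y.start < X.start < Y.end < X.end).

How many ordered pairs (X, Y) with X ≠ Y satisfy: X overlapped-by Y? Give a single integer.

19

Checking all 156 ordered pairs for relation 'overlapped-by'; matching pairs in alphabetical order:
(proc43, proc42): proc43 overlapped-by proc42 ✓
(proc43, proc54): proc43 overlapped-by proc54 ✓
(proc45, proc46): proc45 overlapped-by proc46 ✓
(proc45, proc48): proc45 overlapped-by proc48 ✓
(proc45, proc50): proc45 overlapped-by proc50 ✓
(proc46, proc42): proc46 overlapped-by proc42 ✓
(proc46, proc54): proc46 overlapped-by proc54 ✓
(proc47, proc46): proc47 overlapped-by proc46 ✓
(proc47, proc49): proc47 overlapped-by proc49 ✓
(proc48, proc49): proc48 overlapped-by proc49 ✓
(proc49, proc42): proc49 overlapped-by proc42 ✓
(proc49, proc43): proc49 overlapped-by proc43 ✓
(proc49, proc54): proc49 overlapped-by proc54 ✓
(proc50, proc46): proc50 overlapped-by proc46 ✓
(proc50, proc48): proc50 overlapped-by proc48 ✓
(proc50, proc49): proc50 overlapped-by proc49 ✓
(proc51, proc46): proc51 overlapped-by proc46 ✓
(proc51, proc48): proc51 overlapped-by proc48 ✓
(proc51, proc49): proc51 overlapped-by proc49 ✓
Count: 19.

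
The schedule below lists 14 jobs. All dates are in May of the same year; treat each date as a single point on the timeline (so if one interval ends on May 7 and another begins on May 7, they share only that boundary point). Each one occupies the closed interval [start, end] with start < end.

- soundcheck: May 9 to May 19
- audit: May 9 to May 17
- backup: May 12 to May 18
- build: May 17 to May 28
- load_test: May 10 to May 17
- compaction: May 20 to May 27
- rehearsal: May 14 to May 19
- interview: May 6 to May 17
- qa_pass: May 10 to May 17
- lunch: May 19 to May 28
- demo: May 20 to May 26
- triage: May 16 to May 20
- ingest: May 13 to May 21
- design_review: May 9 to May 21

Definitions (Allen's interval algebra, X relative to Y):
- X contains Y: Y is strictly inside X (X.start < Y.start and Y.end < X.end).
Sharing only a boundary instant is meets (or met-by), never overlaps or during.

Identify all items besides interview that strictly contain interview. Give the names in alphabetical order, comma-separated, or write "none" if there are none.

Target interview = [May 6, May 17].
audit [May 9, May 17] → finishes → no.
backup [May 12, May 18] → overlapped-by → no.
build [May 17, May 28] → met-by → no.
compaction [May 20, May 27] → after → no.
demo [May 20, May 26] → after → no.
design_review [May 9, May 21] → overlapped-by → no.
ingest [May 13, May 21] → overlapped-by → no.
load_test [May 10, May 17] → finishes → no.
lunch [May 19, May 28] → after → no.
qa_pass [May 10, May 17] → finishes → no.
rehearsal [May 14, May 19] → overlapped-by → no.
soundcheck [May 9, May 19] → overlapped-by → no.
triage [May 16, May 20] → overlapped-by → no.
Result: none.

none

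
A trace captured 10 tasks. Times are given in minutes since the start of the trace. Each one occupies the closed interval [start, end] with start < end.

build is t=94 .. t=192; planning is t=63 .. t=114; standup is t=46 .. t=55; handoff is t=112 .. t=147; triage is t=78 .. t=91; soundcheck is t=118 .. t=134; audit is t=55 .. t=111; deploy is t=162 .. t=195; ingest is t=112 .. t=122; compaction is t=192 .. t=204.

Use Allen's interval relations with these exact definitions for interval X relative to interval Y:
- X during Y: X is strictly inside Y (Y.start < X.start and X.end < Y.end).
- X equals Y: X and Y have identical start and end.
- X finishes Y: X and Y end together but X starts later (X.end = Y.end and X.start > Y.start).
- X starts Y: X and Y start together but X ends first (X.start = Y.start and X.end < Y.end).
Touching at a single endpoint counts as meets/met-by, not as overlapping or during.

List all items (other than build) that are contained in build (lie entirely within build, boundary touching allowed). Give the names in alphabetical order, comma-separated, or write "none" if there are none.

handoff, ingest, soundcheck

Target build = [t=94, t=192].
audit [t=55, t=111] → overlaps → no.
compaction [t=192, t=204] → met-by → no.
deploy [t=162, t=195] → overlapped-by → no.
handoff [t=112, t=147] → during → yes.
ingest [t=112, t=122] → during → yes.
planning [t=63, t=114] → overlaps → no.
soundcheck [t=118, t=134] → during → yes.
standup [t=46, t=55] → before → no.
triage [t=78, t=91] → before → no.
Result: handoff, ingest, soundcheck.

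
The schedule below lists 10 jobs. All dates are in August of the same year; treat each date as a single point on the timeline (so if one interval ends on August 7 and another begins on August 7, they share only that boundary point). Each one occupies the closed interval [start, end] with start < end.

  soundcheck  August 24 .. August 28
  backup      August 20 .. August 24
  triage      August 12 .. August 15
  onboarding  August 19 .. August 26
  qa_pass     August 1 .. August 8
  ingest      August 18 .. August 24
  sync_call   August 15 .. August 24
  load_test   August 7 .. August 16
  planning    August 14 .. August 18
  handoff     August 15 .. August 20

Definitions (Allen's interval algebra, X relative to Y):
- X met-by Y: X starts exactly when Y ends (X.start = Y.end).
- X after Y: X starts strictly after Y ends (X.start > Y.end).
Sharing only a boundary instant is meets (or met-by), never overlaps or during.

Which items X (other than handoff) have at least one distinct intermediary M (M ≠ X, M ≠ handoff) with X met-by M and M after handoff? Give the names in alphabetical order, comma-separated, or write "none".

Target handoff = [August 15, August 20].
Intermediaries M with M after handoff: soundcheck.
Via soundcheck — items with X met-by soundcheck: none.
Union: none.

none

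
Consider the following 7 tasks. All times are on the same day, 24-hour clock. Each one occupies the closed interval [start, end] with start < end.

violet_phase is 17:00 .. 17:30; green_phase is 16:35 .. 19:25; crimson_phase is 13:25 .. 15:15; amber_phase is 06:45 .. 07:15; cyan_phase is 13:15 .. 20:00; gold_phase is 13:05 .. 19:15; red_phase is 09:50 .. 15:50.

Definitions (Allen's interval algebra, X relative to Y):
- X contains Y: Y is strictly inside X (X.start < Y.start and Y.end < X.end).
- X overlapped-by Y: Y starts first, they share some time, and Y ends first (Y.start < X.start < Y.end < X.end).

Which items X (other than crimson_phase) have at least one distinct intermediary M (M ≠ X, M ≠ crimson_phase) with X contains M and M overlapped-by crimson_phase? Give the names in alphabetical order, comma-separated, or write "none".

none

Target crimson_phase = [13:25, 15:15].
Intermediaries M with M overlapped-by crimson_phase: none.
Union: none.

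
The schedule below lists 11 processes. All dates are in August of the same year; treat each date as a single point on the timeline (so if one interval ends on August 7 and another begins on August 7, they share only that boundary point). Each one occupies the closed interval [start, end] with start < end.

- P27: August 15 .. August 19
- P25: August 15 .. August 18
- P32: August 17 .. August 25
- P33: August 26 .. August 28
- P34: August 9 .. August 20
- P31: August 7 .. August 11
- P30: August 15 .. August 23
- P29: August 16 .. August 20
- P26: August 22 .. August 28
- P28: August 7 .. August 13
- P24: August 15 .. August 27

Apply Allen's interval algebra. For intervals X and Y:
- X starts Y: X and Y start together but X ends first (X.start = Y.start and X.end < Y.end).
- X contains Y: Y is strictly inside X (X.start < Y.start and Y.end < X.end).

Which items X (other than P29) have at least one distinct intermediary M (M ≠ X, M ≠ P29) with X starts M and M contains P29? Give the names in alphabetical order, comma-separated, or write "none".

P25, P27, P30

Target P29 = [August 16, August 20].
Intermediaries M with M contains P29: P24, P30.
Via P24 — items with X starts P24: P25, P27, P30.
Via P30 — items with X starts P30: P25, P27.
Union: P25, P27, P30.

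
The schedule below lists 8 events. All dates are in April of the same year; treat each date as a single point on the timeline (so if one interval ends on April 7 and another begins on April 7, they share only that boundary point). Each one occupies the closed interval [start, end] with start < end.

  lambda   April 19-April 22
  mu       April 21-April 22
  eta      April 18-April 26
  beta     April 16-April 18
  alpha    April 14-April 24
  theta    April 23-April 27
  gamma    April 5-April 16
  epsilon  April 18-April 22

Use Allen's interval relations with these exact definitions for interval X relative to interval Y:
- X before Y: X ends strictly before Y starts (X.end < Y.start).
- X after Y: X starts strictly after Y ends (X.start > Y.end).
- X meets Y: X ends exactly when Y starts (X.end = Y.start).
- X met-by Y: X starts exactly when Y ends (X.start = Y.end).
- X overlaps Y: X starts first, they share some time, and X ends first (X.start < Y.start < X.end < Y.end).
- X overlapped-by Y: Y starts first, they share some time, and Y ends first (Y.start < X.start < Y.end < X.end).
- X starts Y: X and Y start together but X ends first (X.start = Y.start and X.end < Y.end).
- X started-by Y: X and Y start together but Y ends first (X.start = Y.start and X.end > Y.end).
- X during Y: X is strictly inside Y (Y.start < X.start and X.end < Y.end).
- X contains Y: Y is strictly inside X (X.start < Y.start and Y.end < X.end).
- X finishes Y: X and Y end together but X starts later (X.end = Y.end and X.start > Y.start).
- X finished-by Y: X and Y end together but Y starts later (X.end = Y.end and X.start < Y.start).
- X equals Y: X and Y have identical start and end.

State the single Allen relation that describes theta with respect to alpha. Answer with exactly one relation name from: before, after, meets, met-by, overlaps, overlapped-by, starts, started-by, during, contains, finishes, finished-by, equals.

overlapped-by

theta = [April 23, April 27]; alpha = [April 14, April 24].
Compare endpoints: theta.start > alpha.start, theta.start < alpha.end, theta.end > alpha.start, theta.end > alpha.end.
That pattern is 'overlapped-by'.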